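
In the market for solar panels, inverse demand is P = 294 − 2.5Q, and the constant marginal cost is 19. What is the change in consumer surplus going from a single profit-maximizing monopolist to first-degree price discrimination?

CS falls by 3781.25

The monopolist equates marginal revenue to marginal cost: 294 − 5Q = 19, so Q = 55. From demand, P = 156.5.
CS = ½·(294 − 156.5)·55 = 3781.25.
A perfectly discriminating monopolist sells every unit with P(Q) ≥ MC(Q), so output equals the competitive quantity Q = 110. Each buyer pays their reservation price, so CS = 0 and the firm captures all surplus.
CS = 0.
Change in consumer surplus: 0 − 3781.25 = −3781.25.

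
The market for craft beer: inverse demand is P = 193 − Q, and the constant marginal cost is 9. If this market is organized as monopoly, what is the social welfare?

Monopoly sets MR = MC: 193 − 2Q = 9 ⇒ Q = 92, P = 193 − 92 = 101.
CS = ½·(193 − 101)·92 = 4232; PS = (101 − 9)·92 = 8464; TS = 12696.

TS = 12696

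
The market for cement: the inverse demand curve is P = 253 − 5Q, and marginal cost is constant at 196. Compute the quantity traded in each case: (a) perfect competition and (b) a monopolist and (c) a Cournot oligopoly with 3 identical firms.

Perfect competition: P = MC = 196, so 253 − 5Q = 196 and Q = 11.4.
Monopoly sets MR = MC: 253 − 10Q = 196 ⇒ Q = 5.7, P = 253 − 5·5.7 = 224.5.
In a 3-firm Cournot equilibrium, symmetry and the first-order condition give q = (253 − 196)/(20) = 2.85. So Q = 8.55 and P = 210.25.

Competition: Q = 11.4; Monopoly: Q = 5.7; Cournot: Q = 8.55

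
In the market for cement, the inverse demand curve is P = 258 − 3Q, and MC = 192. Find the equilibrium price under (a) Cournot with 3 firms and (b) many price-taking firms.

Cournot: P = 208.5; Competition: P = 192

Cournot with 3 identical firms: the symmetric best-response condition is 258 − 12q = 192. Each firm produces q = 5.5, total output Q = 16.5, price P = 208.5.
Under competition P = MC = 192, so Q = (258 − 192)/3 = 22.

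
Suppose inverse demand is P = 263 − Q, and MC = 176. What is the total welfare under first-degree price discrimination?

A perfectly discriminating monopolist sells every unit with P(Q) ≥ MC(Q), so output equals the competitive quantity Q = 87. Each buyer pays their reservation price, so CS = 0 and the firm captures all surplus.
TS = 3784.5 (equal to competitive TS).

TS = 3784.5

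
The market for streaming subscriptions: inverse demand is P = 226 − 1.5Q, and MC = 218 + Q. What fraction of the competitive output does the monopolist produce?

Monopoly sets MR = MC: 226 − 3Q = 218 + Q ⇒ Q = 2, P = 226 − 1.5·2 = 223.
Competitive equilibrium sets price equal to marginal cost: 226 − 1.5Q = 218 + Q, so Q = 3.2 and P = 221.2.
Ratio Q_m/Q_c = 2/3.2 = 0.625.

Q_m/Q_c = 0.625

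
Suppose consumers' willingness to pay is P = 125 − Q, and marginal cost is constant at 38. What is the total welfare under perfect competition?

Perfect competition: P = MC = 38, so 125 − Q = 38 and Q = 87.
CS = ½·(125 − 38)·87 = 3784.5; PS = (38 − 38)·87 = 0; TS = 3784.5.

TS = 3784.5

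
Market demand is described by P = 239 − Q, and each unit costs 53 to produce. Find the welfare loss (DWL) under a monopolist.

DWL = 4324.5

Competitive firms price at marginal cost: P = 53, giving Q = 186.
The monopolist equates marginal revenue to marginal cost: 239 − 2Q = 53, so Q = 93. From demand, P = 146.
DWL is the triangle between Q = 93 and Q = 186: ½·(186 − 93)·(146 − 53) = 4324.5.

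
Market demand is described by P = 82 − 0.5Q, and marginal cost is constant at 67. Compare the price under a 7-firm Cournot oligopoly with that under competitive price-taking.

With 7 symmetric Cournot firms, each firm's FOC gives 82 − 4q = 67, so q = 3.75, Q = 7·3.75 = 26.25, and P = 68.875.
Under competition P = MC = 67, so Q = (82 − 67)/0.5 = 30.

Cournot: P = 68.875; Competition: P = 67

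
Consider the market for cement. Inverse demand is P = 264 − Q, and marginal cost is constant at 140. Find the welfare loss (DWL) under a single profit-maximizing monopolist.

Perfect competition: P = MC = 140, so 264 − Q = 140 and Q = 124.
The monopolist equates marginal revenue to marginal cost: 264 − 2Q = 140, so Q = 62. From demand, P = 202.
DWL is the triangle between Q = 62 and Q = 124: ½·(124 − 62)·(202 − 140) = 1922.

DWL = 1922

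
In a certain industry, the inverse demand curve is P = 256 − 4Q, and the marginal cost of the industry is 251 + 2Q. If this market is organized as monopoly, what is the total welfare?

TS = 1.75

Monopoly sets MR = MC: 256 − 8Q = 251 + 2Q ⇒ Q = 0.5, P = 256 − 4·0.5 = 254.
CS = ½·(256 − 254)·0.5 = 0.5; PS = (254·0.5 − 251·0.5 − ½·2·0.5²) = 1.25; TS = 1.75.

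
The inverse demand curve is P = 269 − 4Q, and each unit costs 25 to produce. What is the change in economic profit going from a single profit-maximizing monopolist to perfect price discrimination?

Monopoly sets MR = MC: 269 − 8Q = 25 ⇒ Q = 30.5, P = 269 − 4·30.5 = 147.
Profit = (147 − 25)·30.5 = 3721.
Under first-degree price discrimination the firm charges each unit its demand price and produces up to where P = MC, i.e. Q = 61. Consumer surplus is zero; producer surplus equals total surplus.
PS equals the full surplus area, 7442. Profit = 7442 = 7442.
Change in economic profit: 7442 − 3721 = 3721.

π rises by 3721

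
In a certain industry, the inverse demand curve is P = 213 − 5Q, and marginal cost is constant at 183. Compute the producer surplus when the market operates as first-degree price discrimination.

PS = 90

With perfect price discrimination, output is the efficient level Q = 6 (where demand meets MC), but every buyer pays their willingness to pay: CS = 0 and PS = total surplus.
PS = ½·(213 − 183)·6 = 90.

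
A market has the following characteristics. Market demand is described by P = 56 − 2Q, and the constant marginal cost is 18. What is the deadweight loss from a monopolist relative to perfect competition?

DWL = 90.25

Competitive firms price at marginal cost: P = 18, giving Q = 19.
A monopolist chooses Q where MR = MC. MR = 56 − 4Q; setting this equal to 18 gives Q = 9.5 and P = 37.
DWL is the triangle between Q = 9.5 and Q = 19: ½·(19 − 9.5)·(37 − 18) = 90.25.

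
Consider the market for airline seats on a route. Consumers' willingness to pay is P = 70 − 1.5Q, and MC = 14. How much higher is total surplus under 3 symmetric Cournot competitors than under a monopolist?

A monopolist chooses Q where MR = MC. MR = 70 − 3Q; setting this equal to 14 gives Q = 56/3 and P = 42.
CS = ½·(70 − 42)·56/3 = 784/3; PS = (42 − 14)·56/3 = 1568/3; TS = 784.
With 3 symmetric Cournot firms, each firm's FOC gives 70 − 6q = 14, so q = 28/3, Q = 3·28/3 = 28, and P = 28.
CS = ½·(70 − 28)·28 = 588; PS = (28 − 14)·28 = 392; TS = 980.
Change in total surplus: 980 − 784 = 196.

TS rises by 196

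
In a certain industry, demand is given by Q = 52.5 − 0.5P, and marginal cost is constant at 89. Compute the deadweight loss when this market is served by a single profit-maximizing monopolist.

DWL = 16

Inverting demand: P = 105 − 2Q.
Perfect competition: P = MC = 89, so 105 − 2Q = 89 and Q = 8.
The monopolist equates marginal revenue to marginal cost: 105 − 4Q = 89, so Q = 4. From demand, P = 97.
DWL is the triangle between Q = 4 and Q = 8: ½·(8 − 4)·(97 − 89) = 16.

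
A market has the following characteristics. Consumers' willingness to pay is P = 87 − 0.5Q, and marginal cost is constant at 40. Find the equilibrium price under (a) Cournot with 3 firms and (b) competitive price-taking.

Cournot: P = 51.75; Competition: P = 40

In a 3-firm Cournot equilibrium, symmetry and the first-order condition give q = (87 − 40)/(2) = 23.5. So Q = 70.5 and P = 51.75.
Perfect competition: P = MC = 40, so 87 − 0.5Q = 40 and Q = 94.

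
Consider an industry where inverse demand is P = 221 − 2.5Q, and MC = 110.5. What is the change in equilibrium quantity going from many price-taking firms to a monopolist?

Q falls by 22.1

Competitive firms price at marginal cost: P = 110.5, giving Q = 44.2.
Monopoly sets MR = MC: 221 − 5Q = 110.5 ⇒ Q = 22.1, P = 221 − 2.5·22.1 = 165.75.
Change in equilibrium quantity: 22.1 − 44.2 = −22.1.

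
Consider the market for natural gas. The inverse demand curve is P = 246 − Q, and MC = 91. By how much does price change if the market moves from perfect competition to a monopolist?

Price rises by 77.5

Perfect competition: P = MC = 91, so 246 − Q = 91 and Q = 155.
Monopoly sets MR = MC: 246 − 2Q = 91 ⇒ Q = 77.5, P = 246 − 77.5 = 168.5.
Change in price: 168.5 − 91 = 77.5.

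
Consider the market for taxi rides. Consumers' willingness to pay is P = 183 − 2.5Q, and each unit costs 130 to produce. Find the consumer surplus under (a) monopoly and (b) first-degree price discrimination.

Monopoly: CS = 140.45; Perfect PD: CS = 0

A monopolist chooses Q where MR = MC. MR = 183 − 5Q; setting this equal to 130 gives Q = 10.6 and P = 156.5.
CS = ½·(183 − 156.5)·10.6 = 140.45.
A perfectly discriminating monopolist sells every unit with P(Q) ≥ MC(Q), so output equals the competitive quantity Q = 21.2. Each buyer pays their reservation price, so CS = 0 and the firm captures all surplus.
CS = 0.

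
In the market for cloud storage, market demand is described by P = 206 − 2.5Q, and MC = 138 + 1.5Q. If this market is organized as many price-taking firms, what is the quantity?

Under competition P = MC: 206 − 2.5Q = 138 + 1.5Q ⇒ Q = 17, P = 163.5.

Q = 17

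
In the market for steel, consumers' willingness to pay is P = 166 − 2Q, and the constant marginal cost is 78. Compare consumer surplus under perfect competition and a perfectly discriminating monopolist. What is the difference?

Consumer surplus falls by 1936

Competitive firms price at marginal cost: P = 78, giving Q = 44.
CS = ½·(166 − 78)·44 = 1936.
With perfect price discrimination, output is the efficient level Q = 44 (where demand meets MC), but every buyer pays their willingness to pay: CS = 0 and PS = total surplus.
CS = 0.
Change in consumer surplus: 0 − 1936 = −1936.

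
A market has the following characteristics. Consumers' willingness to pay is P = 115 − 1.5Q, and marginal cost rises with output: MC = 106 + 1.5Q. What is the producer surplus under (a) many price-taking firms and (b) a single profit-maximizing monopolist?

Under competition P = MC: 115 − 1.5Q = 106 + 1.5Q ⇒ Q = 3, P = 110.5.
PS = P·Q − VC(Q) = 110.5·3 − (106·3 + ½·1.5·3²) = 6.75.
The monopolist equates marginal revenue to marginal cost: 115 − 3Q = 106 + 1.5Q, so Q = 2. From demand, P = 112.
PS = P·Q − VC(Q) = 112·2 − (106·2 + ½·1.5·2²) = 9.

Competition: PS = 6.75; Monopoly: PS = 9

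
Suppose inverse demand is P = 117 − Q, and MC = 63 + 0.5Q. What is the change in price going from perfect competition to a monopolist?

Competitive equilibrium sets price equal to marginal cost: 117 − Q = 63 + 0.5Q, so Q = 36 and P = 81.
A monopolist chooses Q where MR = MC. MR = 117 − 2Q; setting this equal to 63 + 0.5Q gives Q = 21.6 and P = 95.4.
Change in price: 95.4 − 81 = 14.4.

Price rises by 14.4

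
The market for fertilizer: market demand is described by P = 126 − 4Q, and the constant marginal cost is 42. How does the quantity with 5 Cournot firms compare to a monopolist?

Cournot: Q = 17.5; Monopoly: Q = 10.5

Cournot with 5 identical firms: the symmetric best-response condition is 126 − 24q = 42. Each firm produces q = 3.5, total output Q = 17.5, price P = 56.
A monopolist chooses Q where MR = MC. MR = 126 − 8Q; setting this equal to 42 gives Q = 10.5 and P = 84.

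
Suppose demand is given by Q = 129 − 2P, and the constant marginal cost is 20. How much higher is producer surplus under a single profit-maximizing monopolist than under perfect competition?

Inverting demand: P = 64.5 − 0.5Q.
Under competition P = MC = 20, so Q = (64.5 − 20)/0.5 = 89.
PS = (20 − 20)·89 = 0.
The monopolist equates marginal revenue to marginal cost: 64.5 − Q = 20, so Q = 44.5. From demand, P = 42.25.
PS = (42.25 − 20)·44.5 = 990.125.
Change in producer surplus: 990.125 − 0 = 990.125.

Producer surplus rises by 990.125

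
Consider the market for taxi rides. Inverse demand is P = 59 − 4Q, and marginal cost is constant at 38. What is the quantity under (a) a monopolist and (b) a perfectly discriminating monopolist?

Monopoly: Q = 2.625; Perfect PD: Q = 5.25

A monopolist chooses Q where MR = MC. MR = 59 − 8Q; setting this equal to 38 gives Q = 2.625 and P = 48.5.
A perfectly discriminating monopolist sells every unit with P(Q) ≥ MC(Q), so output equals the competitive quantity Q = 5.25. Each buyer pays their reservation price, so CS = 0 and the firm captures all surplus.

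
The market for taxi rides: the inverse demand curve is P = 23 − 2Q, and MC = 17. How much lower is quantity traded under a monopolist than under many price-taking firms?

Competitive firms price at marginal cost: P = 17, giving Q = 3.
The monopolist equates marginal revenue to marginal cost: 23 − 4Q = 17, so Q = 1.5. From demand, P = 20.
Change in quantity traded: 1.5 − 3 = −1.5.

Quantity traded falls by 1.5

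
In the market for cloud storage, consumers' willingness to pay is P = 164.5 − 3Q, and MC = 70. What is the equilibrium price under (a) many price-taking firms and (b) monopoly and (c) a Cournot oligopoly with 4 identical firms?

Competition: P = 70; Monopoly: P = 117.25; Cournot: P = 88.9

Competitive firms price at marginal cost: P = 70, giving Q = 31.5.
Monopoly sets MR = MC: 164.5 − 6Q = 70 ⇒ Q = 15.75, P = 164.5 − 3·15.75 = 117.25.
With 4 symmetric Cournot firms, each firm's FOC gives 164.5 − 15q = 70, so q = 6.3, Q = 4·6.3 = 25.2, and P = 88.9.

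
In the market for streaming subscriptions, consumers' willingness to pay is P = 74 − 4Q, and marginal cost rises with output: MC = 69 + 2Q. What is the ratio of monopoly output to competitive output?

A monopolist chooses Q where MR = MC. MR = 74 − 8Q; setting this equal to 69 + 2Q gives Q = 0.5 and P = 72.
Competitive equilibrium sets price equal to marginal cost: 74 − 4Q = 69 + 2Q, so Q = 5/6 and P = 212/3.
Ratio Q_m/Q_c = 0.5/(5/6) = 0.6.

Q_m/Q_c = 0.6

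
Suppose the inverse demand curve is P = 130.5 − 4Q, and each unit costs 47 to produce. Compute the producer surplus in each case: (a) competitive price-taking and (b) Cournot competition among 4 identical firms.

Competition: PS = 0; Cournot: PS = 278.89

Under competition P = MC = 47, so Q = (130.5 − 47)/4 = 20.875.
PS = (47 − 47)·20.875 = 0.
In a 4-firm Cournot equilibrium, symmetry and the first-order condition give q = (130.5 − 47)/(20) = 4.175. So Q = 16.7 and P = 63.7.
PS = (63.7 − 47)·16.7 = 278.89.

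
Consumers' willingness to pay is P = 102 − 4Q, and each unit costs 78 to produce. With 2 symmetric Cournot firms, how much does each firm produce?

With 2 symmetric Cournot firms, each firm's FOC gives 102 − 12q = 78, so q = 2, Q = 2·2 = 4, and P = 86.

q_i = 2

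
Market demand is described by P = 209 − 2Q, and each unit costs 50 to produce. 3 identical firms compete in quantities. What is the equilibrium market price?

P = 89.75

In a 3-firm Cournot equilibrium, symmetry and the first-order condition give q = (209 − 50)/(8) = 19.875. So Q = 59.625 and P = 89.75.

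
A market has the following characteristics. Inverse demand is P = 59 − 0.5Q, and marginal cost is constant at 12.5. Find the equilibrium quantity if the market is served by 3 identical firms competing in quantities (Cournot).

Q = 69.75

In a 3-firm Cournot equilibrium, symmetry and the first-order condition give q = (59 − 12.5)/(2) = 23.25. So Q = 69.75 and P = 24.125.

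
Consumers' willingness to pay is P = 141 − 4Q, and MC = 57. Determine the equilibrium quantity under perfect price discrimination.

Q = 21

With perfect price discrimination, output is the efficient level Q = 21 (where demand meets MC), but every buyer pays their willingness to pay: CS = 0 and PS = total surplus.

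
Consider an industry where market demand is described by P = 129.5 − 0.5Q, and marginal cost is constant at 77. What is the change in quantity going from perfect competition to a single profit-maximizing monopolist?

Quantity falls by 52.5

Under competition P = MC = 77, so Q = (129.5 − 77)/0.5 = 105.
The monopolist equates marginal revenue to marginal cost: 129.5 − Q = 77, so Q = 52.5. From demand, P = 103.25.
Change in quantity: 52.5 − 105 = −52.5.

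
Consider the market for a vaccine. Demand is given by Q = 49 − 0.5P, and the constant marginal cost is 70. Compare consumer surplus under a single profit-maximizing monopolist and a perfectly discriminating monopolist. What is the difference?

Consumer surplus falls by 49

Inverting demand: P = 98 − 2Q.
Monopoly sets MR = MC: 98 − 4Q = 70 ⇒ Q = 7, P = 98 − 2·7 = 84.
CS = ½·(98 − 84)·7 = 49.
With perfect price discrimination, output is the efficient level Q = 14 (where demand meets MC), but every buyer pays their willingness to pay: CS = 0 and PS = total surplus.
CS = 0.
Change in consumer surplus: 0 − 49 = −49.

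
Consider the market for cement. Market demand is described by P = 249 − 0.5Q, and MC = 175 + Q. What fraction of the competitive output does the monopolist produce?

Q_m/Q_c = 0.75

Monopoly sets MR = MC: 249 − Q = 175 + Q ⇒ Q = 37, P = 249 − 0.5·37 = 230.5.
Under competition P = MC: 249 − 0.5Q = 175 + Q ⇒ Q = 148/3, P = 673/3.
Ratio Q_m/Q_c = 37/(148/3) = 0.75.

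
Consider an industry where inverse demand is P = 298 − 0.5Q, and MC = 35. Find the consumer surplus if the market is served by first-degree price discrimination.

A perfectly discriminating monopolist sells every unit with P(Q) ≥ MC(Q), so output equals the competitive quantity Q = 526. Each buyer pays their reservation price, so CS = 0 and the firm captures all surplus.
CS = 0.

CS = 0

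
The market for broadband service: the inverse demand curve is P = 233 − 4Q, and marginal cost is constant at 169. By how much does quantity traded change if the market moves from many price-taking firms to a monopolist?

Quantity traded falls by 8

Perfect competition: P = MC = 169, so 233 − 4Q = 169 and Q = 16.
A monopolist chooses Q where MR = MC. MR = 233 − 8Q; setting this equal to 169 gives Q = 8 and P = 201.
Change in quantity traded: 8 − 16 = −8.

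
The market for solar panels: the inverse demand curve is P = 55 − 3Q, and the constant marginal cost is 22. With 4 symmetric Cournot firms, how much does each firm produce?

q_i = 2.2

In a 4-firm Cournot equilibrium, symmetry and the first-order condition give q = (55 − 22)/(15) = 2.2. So Q = 8.8 and P = 28.6.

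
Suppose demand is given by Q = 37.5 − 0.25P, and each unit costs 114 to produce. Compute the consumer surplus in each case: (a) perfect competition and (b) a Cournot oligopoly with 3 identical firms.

Competition: CS = 162; Cournot: CS = 91.125

Inverting demand: P = 150 − 4Q.
Under competition P = MC = 114, so Q = (150 − 114)/4 = 9.
CS = ½·(150 − 114)·9 = 162.
In a 3-firm Cournot equilibrium, symmetry and the first-order condition give q = (150 − 114)/(16) = 2.25. So Q = 6.75 and P = 123.
CS = ½·(150 − 123)·6.75 = 91.125.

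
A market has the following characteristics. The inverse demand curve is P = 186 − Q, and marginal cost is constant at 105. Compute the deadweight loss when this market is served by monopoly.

Perfect competition: P = MC = 105, so 186 − Q = 105 and Q = 81.
Monopoly sets MR = MC: 186 − 2Q = 105 ⇒ Q = 40.5, P = 186 − 40.5 = 145.5.
DWL is the triangle between Q = 40.5 and Q = 81: ½·(81 − 40.5)·(145.5 − 105) = 820.125.

DWL = 820.125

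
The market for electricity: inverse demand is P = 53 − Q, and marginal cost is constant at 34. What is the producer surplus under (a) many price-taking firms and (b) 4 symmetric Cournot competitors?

Competition: PS = 0; Cournot: PS = 57.76

Competitive firms price at marginal cost: P = 34, giving Q = 19.
PS = (34 − 34)·19 = 0.
Cournot with 4 identical firms: the symmetric best-response condition is 53 − 5q = 34. Each firm produces q = 3.8, total output Q = 15.2, price P = 37.8.
PS = (37.8 − 34)·15.2 = 57.76.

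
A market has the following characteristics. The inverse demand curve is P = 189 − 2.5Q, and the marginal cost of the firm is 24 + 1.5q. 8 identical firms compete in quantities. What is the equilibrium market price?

P = 51.5

In a 8-firm Cournot equilibrium, symmetry and the first-order condition give q = (189 − 24)/(24) = 6.875. So Q = 55 and P = 51.5.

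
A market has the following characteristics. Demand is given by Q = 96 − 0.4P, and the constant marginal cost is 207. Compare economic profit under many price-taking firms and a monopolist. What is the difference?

Inverting demand: P = 240 − 2.5Q.
Perfect competition: P = MC = 207, so 240 − 2.5Q = 207 and Q = 13.2.
Profit = (207 − 207)·13.2 = 0.
A monopolist chooses Q where MR = MC. MR = 240 − 5Q; setting this equal to 207 gives Q = 6.6 and P = 223.5.
Profit = (223.5 − 207)·6.6 = 108.9.
Change in economic profit: 108.9 − 0 = 108.9.

Economic profit rises by 108.9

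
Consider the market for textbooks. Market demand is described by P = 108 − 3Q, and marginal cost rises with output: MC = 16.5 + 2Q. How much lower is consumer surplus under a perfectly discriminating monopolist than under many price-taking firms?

Consumer surplus falls by 502.335

Competitive equilibrium sets price equal to marginal cost: 108 − 3Q = 16.5 + 2Q, so Q = 18.3 and P = 53.1.
CS = ½·(108 − 53.1)·18.3 = 502.335.
A perfectly discriminating monopolist sells every unit with P(Q) ≥ MC(Q), so output equals the competitive quantity Q = 18.3. Each buyer pays their reservation price, so CS = 0 and the firm captures all surplus.
CS = 0.
Change in consumer surplus: 0 − 502.335 = −502.335.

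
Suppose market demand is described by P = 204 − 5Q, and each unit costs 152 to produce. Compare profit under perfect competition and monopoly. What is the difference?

Under competition P = MC = 152, so Q = (204 − 152)/5 = 10.4.
Profit = (152 − 152)·10.4 = 0.
A monopolist chooses Q where MR = MC. MR = 204 − 10Q; setting this equal to 152 gives Q = 5.2 and P = 178.
Profit = (178 − 152)·5.2 = 135.2.
Change in profit: 135.2 − 0 = 135.2.

π rises by 135.2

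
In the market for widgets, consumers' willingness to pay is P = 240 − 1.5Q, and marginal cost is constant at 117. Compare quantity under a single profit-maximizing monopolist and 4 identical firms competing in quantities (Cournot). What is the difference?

Q rises by 24.6

The monopolist equates marginal revenue to marginal cost: 240 − 3Q = 117, so Q = 41. From demand, P = 178.5.
With 4 symmetric Cournot firms, each firm's FOC gives 240 − 7.5q = 117, so q = 16.4, Q = 4·16.4 = 65.6, and P = 141.6.
Change in quantity: 65.6 − 41 = 24.6.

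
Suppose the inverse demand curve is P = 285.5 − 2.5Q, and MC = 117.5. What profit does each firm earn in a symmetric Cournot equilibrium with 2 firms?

With 2 symmetric Cournot firms, each firm's FOC gives 285.5 − 7.5q = 117.5, so q = 22.4, Q = 2·22.4 = 44.8, and P = 173.5.
Each firm's profit = (173.5 − 117.5)·22.4 = 1254.4.

π_i = 1254.4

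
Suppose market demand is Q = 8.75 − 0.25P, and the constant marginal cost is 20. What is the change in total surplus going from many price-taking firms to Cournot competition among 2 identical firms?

Total surplus falls by 3.125

Inverting demand: P = 35 − 4Q.
Perfect competition: P = MC = 20, so 35 − 4Q = 20 and Q = 3.75.
CS = ½·(35 − 20)·3.75 = 28.125; PS = (20 − 20)·3.75 = 0; TS = 28.125.
In a 2-firm Cournot equilibrium, symmetry and the first-order condition give q = (35 − 20)/(12) = 1.25. So Q = 2.5 and P = 25.
CS = ½·(35 − 25)·2.5 = 12.5; PS = (25 − 20)·2.5 = 12.5; TS = 25.
Change in total surplus: 25 − 28.125 = −3.125.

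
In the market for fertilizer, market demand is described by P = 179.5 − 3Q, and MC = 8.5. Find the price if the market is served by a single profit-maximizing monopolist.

A monopolist chooses Q where MR = MC. MR = 179.5 − 6Q; setting this equal to 8.5 gives Q = 28.5 and P = 94.

P = 94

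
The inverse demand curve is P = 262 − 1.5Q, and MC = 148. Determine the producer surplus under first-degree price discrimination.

With perfect price discrimination, output is the efficient level Q = 76 (where demand meets MC), but every buyer pays their willingness to pay: CS = 0 and PS = total surplus.
PS = ½·(262 − 148)·76 = 4332.

PS = 4332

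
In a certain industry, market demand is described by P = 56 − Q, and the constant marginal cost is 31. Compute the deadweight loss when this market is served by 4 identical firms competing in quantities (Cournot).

Perfect competition: P = MC = 31, so 56 − Q = 31 and Q = 25.
Cournot with 4 identical firms: the symmetric best-response condition is 56 − 5q = 31. Each firm produces q = 5, total output Q = 20, price P = 36.
DWL is the triangle between Q = 20 and Q = 25: ½·(25 − 20)·(36 − 31) = 12.5.

DWL = 12.5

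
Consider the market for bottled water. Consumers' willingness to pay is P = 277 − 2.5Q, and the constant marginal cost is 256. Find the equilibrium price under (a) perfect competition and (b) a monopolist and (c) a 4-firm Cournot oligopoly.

Competitive firms price at marginal cost: P = 256, giving Q = 8.4.
A monopolist chooses Q where MR = MC. MR = 277 − 5Q; setting this equal to 256 gives Q = 4.2 and P = 266.5.
In a 4-firm Cournot equilibrium, symmetry and the first-order condition give q = (277 − 256)/(12.5) = 1.68. So Q = 6.72 and P = 260.2.

Competition: P = 256; Monopoly: P = 266.5; Cournot: P = 260.2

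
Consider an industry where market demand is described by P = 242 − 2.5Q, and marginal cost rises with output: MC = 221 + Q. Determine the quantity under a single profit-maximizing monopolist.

A monopolist chooses Q where MR = MC. MR = 242 − 5Q; setting this equal to 221 + Q gives Q = 3.5 and P = 233.25.

Q = 3.5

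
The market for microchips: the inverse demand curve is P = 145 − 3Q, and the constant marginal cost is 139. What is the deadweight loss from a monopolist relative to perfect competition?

DWL = 1.5

Under competition P = MC = 139, so Q = (145 − 139)/3 = 2.
The monopolist equates marginal revenue to marginal cost: 145 − 6Q = 139, so Q = 1. From demand, P = 142.
DWL is the triangle between Q = 1 and Q = 2: ½·(2 − 1)·(142 − 139) = 1.5.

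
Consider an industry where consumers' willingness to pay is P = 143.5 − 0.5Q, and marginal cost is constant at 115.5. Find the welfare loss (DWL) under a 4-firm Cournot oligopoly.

DWL = 31.36

Competitive firms price at marginal cost: P = 115.5, giving Q = 56.
Cournot with 4 identical firms: the symmetric best-response condition is 143.5 − 2.5q = 115.5. Each firm produces q = 11.2, total output Q = 44.8, price P = 121.1.
DWL is the triangle between Q = 44.8 and Q = 56: ½·(56 − 44.8)·(121.1 − 115.5) = 31.36.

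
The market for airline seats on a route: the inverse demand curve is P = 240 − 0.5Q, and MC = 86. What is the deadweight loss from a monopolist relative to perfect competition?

Competitive firms price at marginal cost: P = 86, giving Q = 308.
A monopolist chooses Q where MR = MC. MR = 240 − Q; setting this equal to 86 gives Q = 154 and P = 163.
DWL is the triangle between Q = 154 and Q = 308: ½·(308 − 154)·(163 − 86) = 5929.

DWL = 5929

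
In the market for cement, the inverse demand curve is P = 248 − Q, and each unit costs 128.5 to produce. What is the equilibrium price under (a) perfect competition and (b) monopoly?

Perfect competition: P = MC = 128.5, so 248 − Q = 128.5 and Q = 119.5.
A monopolist chooses Q where MR = MC. MR = 248 − 2Q; setting this equal to 128.5 gives Q = 59.75 and P = 188.25.

Competition: P = 128.5; Monopoly: P = 188.25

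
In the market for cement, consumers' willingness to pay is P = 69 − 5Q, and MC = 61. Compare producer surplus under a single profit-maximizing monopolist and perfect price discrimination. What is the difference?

Monopoly sets MR = MC: 69 − 10Q = 61 ⇒ Q = 0.8, P = 69 − 5·0.8 = 65.
PS = (65 − 61)·0.8 = 3.2.
With perfect price discrimination, output is the efficient level Q = 1.6 (where demand meets MC), but every buyer pays their willingness to pay: CS = 0 and PS = total surplus.
PS = ½·(69 − 61)·1.6 = 6.4.
Change in producer surplus: 6.4 − 3.2 = 3.2.

Producer surplus rises by 3.2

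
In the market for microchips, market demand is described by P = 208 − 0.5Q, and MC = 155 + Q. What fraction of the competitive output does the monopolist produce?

Q_m/Q_c = 0.75

The monopolist equates marginal revenue to marginal cost: 208 − Q = 155 + Q, so Q = 26.5. From demand, P = 194.75.
Under competition P = MC: 208 − 0.5Q = 155 + Q ⇒ Q = 106/3, P = 571/3.
Ratio Q_m/Q_c = 26.5/(106/3) = 0.75.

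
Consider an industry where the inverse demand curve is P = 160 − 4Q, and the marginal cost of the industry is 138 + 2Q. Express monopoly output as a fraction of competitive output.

Q_m/Q_c = 0.6

The monopolist equates marginal revenue to marginal cost: 160 − 8Q = 138 + 2Q, so Q = 2.2. From demand, P = 151.2.
Under competition P = MC: 160 − 4Q = 138 + 2Q ⇒ Q = 11/3, P = 436/3.
Ratio Q_m/Q_c = 2.2/(11/3) = 0.6.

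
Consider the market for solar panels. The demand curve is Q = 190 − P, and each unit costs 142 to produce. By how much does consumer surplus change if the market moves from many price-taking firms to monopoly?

Consumer surplus falls by 864

Inverting demand: P = 190 − Q.
Under competition P = MC = 142, so Q = (190 − 142)/1 = 48.
CS = ½·(190 − 142)·48 = 1152.
Monopoly sets MR = MC: 190 − 2Q = 142 ⇒ Q = 24, P = 190 − 24 = 166.
CS = ½·(190 − 166)·24 = 288.
Change in consumer surplus: 288 − 1152 = −864.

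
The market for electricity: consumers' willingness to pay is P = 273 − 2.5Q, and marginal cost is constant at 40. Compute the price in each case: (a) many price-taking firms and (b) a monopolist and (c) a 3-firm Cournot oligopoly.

Competition: P = 40; Monopoly: P = 156.5; Cournot: P = 98.25

Under competition P = MC = 40, so Q = (273 − 40)/2.5 = 93.2.
The monopolist equates marginal revenue to marginal cost: 273 − 5Q = 40, so Q = 46.6. From demand, P = 156.5.
Cournot with 3 identical firms: the symmetric best-response condition is 273 − 10q = 40. Each firm produces q = 23.3, total output Q = 69.9, price P = 98.25.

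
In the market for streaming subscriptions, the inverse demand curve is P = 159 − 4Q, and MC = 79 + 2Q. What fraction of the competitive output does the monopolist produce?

Q_m/Q_c = 0.6

Monopoly sets MR = MC: 159 − 8Q = 79 + 2Q ⇒ Q = 8, P = 159 − 4·8 = 127.
Competitive equilibrium sets price equal to marginal cost: 159 − 4Q = 79 + 2Q, so Q = 40/3 and P = 317/3.
Ratio Q_m/Q_c = 8/(40/3) = 0.6.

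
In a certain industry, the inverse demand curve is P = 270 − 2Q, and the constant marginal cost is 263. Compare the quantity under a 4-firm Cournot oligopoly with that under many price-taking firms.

Cournot: Q = 2.8; Competition: Q = 3.5

With 4 symmetric Cournot firms, each firm's FOC gives 270 − 10q = 263, so q = 0.7, Q = 4·0.7 = 2.8, and P = 264.4.
Competitive firms price at marginal cost: P = 263, giving Q = 3.5.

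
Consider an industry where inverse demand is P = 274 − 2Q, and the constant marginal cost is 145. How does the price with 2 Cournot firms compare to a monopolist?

Cournot: P = 188; Monopoly: P = 209.5

With 2 symmetric Cournot firms, each firm's FOC gives 274 − 6q = 145, so q = 21.5, Q = 2·21.5 = 43, and P = 188.
Monopoly sets MR = MC: 274 − 4Q = 145 ⇒ Q = 32.25, P = 274 − 2·32.25 = 209.5.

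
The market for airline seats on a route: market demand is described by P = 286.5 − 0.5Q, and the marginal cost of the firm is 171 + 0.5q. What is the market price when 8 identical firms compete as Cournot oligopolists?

In a 8-firm Cournot equilibrium, symmetry and the first-order condition give q = (286.5 − 171)/(5) = 23.1. So Q = 184.8 and P = 194.1.

P = 194.1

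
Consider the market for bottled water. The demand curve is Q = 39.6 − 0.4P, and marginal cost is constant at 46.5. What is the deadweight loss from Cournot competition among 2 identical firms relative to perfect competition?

Inverting demand: P = 99 − 2.5Q.
Under competition P = MC = 46.5, so Q = (99 − 46.5)/2.5 = 21.
In a 2-firm Cournot equilibrium, symmetry and the first-order condition give q = (99 − 46.5)/(7.5) = 7. So Q = 14 and P = 64.
DWL is the triangle between Q = 14 and Q = 21: ½·(21 − 14)·(64 − 46.5) = 61.25.

DWL = 61.25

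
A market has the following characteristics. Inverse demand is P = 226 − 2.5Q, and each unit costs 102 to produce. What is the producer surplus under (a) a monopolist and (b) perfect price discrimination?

Monopoly: PS = 1537.6; Perfect PD: PS = 3075.2

Monopoly sets MR = MC: 226 − 5Q = 102 ⇒ Q = 24.8, P = 226 − 2.5·24.8 = 164.
PS = (164 − 102)·24.8 = 1537.6.
A perfectly discriminating monopolist sells every unit with P(Q) ≥ MC(Q), so output equals the competitive quantity Q = 49.6. Each buyer pays their reservation price, so CS = 0 and the firm captures all surplus.
PS = ½·(226 − 102)·49.6 = 3075.2.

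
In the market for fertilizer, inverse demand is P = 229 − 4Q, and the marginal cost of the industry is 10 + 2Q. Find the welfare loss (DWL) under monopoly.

DWL = 639.48

Under competition P = MC: 229 − 4Q = 10 + 2Q ⇒ Q = 36.5, P = 83.
The monopolist equates marginal revenue to marginal cost: 229 − 8Q = 10 + 2Q, so Q = 21.9. From demand, P = 141.4.
CS = ½·(229 − 83)·36.5 = 2664.5; PS = (83·36.5 − 10·36.5 − ½·2·36.5²) = 1332.25; TS = 3996.75.
CS = ½·(229 − 141.4)·21.9 = 959.22; PS = (141.4·21.9 − 10·21.9 − ½·2·21.9²) = 2398.05; TS = 3357.27.
DWL = 3996.75 − 3357.27 = 639.48.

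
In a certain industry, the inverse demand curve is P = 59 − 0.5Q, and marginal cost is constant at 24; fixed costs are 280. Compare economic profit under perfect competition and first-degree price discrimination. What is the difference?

Perfect competition: P = MC = 24, so 59 − 0.5Q = 24 and Q = 70.
Profit = (24 − 24)·70 − 280 = −280.
A perfectly discriminating monopolist sells every unit with P(Q) ≥ MC(Q), so output equals the competitive quantity Q = 70. Each buyer pays their reservation price, so CS = 0 and the firm captures all surplus.
PS equals the full surplus area, 1225. Profit = 1225 − 280 = 945.
Change in economic profit: 945 − −280 = 1225.

Economic profit rises by 1225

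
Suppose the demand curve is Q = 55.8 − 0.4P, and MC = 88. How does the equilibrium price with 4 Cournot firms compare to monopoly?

Inverting demand: P = 139.5 − 2.5Q.
In a 4-firm Cournot equilibrium, symmetry and the first-order condition give q = (139.5 − 88)/(12.5) = 4.12. So Q = 16.48 and P = 98.3.
The monopolist equates marginal revenue to marginal cost: 139.5 − 5Q = 88, so Q = 10.3. From demand, P = 113.75.

Cournot: P = 98.3; Monopoly: P = 113.75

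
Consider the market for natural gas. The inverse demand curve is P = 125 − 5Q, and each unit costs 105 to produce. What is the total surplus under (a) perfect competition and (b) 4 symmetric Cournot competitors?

Competition: TS = 40; Cournot: TS = 38.4

Perfect competition: P = MC = 105, so 125 − 5Q = 105 and Q = 4.
CS = ½·(125 − 105)·4 = 40; PS = (105 − 105)·4 = 0; TS = 40.
In a 4-firm Cournot equilibrium, symmetry and the first-order condition give q = (125 − 105)/(25) = 0.8. So Q = 3.2 and P = 109.
CS = ½·(125 − 109)·3.2 = 25.6; PS = (109 − 105)·3.2 = 12.8; TS = 38.4.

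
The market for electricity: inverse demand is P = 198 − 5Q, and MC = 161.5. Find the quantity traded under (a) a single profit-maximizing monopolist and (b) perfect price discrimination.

A monopolist chooses Q where MR = MC. MR = 198 − 10Q; setting this equal to 161.5 gives Q = 3.65 and P = 179.75.
A perfectly discriminating monopolist sells every unit with P(Q) ≥ MC(Q), so output equals the competitive quantity Q = 7.3. Each buyer pays their reservation price, so CS = 0 and the firm captures all surplus.

Monopoly: Q = 3.65; Perfect PD: Q = 7.3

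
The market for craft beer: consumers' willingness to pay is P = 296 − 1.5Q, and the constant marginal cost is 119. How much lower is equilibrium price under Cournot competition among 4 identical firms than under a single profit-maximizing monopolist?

Equilibrium price falls by 53.1

The monopolist equates marginal revenue to marginal cost: 296 − 3Q = 119, so Q = 59. From demand, P = 207.5.
With 4 symmetric Cournot firms, each firm's FOC gives 296 − 7.5q = 119, so q = 23.6, Q = 4·23.6 = 94.4, and P = 154.4.
Change in equilibrium price: 154.4 − 207.5 = −53.1.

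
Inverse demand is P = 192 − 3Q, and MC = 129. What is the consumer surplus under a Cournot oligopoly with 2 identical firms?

CS = 294

Cournot with 2 identical firms: the symmetric best-response condition is 192 − 9q = 129. Each firm produces q = 7, total output Q = 14, price P = 150.
CS = ½·(192 − 150)·14 = 294.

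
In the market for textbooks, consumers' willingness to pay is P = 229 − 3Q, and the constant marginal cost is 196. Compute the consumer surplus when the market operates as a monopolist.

CS = 45.375

Monopoly sets MR = MC: 229 − 6Q = 196 ⇒ Q = 5.5, P = 229 − 3·5.5 = 212.5.
CS = ½·(229 − 212.5)·5.5 = 45.375.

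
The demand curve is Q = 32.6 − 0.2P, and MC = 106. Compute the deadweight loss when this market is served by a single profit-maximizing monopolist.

DWL = 81.225

Inverting demand: P = 163 − 5Q.
Competitive firms price at marginal cost: P = 106, giving Q = 11.4.
The monopolist equates marginal revenue to marginal cost: 163 − 10Q = 106, so Q = 5.7. From demand, P = 134.5.
DWL is the triangle between Q = 5.7 and Q = 11.4: ½·(11.4 − 5.7)·(134.5 − 106) = 81.225.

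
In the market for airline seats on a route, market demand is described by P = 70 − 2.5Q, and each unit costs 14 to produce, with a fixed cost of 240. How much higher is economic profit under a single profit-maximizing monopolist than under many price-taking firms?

Competitive firms price at marginal cost: P = 14, giving Q = 22.4.
Profit = (14 − 14)·22.4 − 240 = −240.
The monopolist equates marginal revenue to marginal cost: 70 − 5Q = 14, so Q = 11.2. From demand, P = 42.
Profit = (42 − 14)·11.2 − 240 = 73.6.
Change in economic profit: 73.6 − −240 = 313.6.

Economic profit rises by 313.6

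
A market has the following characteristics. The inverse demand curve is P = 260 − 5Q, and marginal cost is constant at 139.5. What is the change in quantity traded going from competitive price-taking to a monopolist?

Under competition P = MC = 139.5, so Q = (260 − 139.5)/5 = 24.1.
Monopoly sets MR = MC: 260 − 10Q = 139.5 ⇒ Q = 12.05, P = 260 − 5·12.05 = 199.75.
Change in quantity traded: 12.05 − 24.1 = −12.05.

Q falls by 12.05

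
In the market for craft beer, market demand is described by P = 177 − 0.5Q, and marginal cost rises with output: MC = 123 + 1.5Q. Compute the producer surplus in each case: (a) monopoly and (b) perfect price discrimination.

A monopolist chooses Q where MR = MC. MR = 177 − Q; setting this equal to 123 + 1.5Q gives Q = 21.6 and P = 166.2.
PS = P·Q − VC(Q) = 166.2·21.6 − (123·21.6 + ½·1.5·21.6²) = 583.2.
A perfectly discriminating monopolist sells every unit with P(Q) ≥ MC(Q), so output equals the competitive quantity Q = 27. Each buyer pays their reservation price, so CS = 0 and the firm captures all surplus.
PS = ½·(177 − 123)·27 = 729.

Monopoly: PS = 583.2; Perfect PD: PS = 729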